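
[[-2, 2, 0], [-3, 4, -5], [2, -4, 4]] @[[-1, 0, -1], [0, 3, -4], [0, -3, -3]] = [[2, 6, -6], [3, 27, 2], [-2, -24, 2]]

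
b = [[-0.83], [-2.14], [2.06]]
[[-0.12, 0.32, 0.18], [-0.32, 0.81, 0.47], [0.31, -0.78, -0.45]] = b@[[0.15,-0.38,-0.22]]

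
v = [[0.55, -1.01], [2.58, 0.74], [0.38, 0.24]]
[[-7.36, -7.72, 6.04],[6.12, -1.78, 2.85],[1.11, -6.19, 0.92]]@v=[[-21.67, 3.17], [-0.14, -6.81], [-15.01, -5.48]]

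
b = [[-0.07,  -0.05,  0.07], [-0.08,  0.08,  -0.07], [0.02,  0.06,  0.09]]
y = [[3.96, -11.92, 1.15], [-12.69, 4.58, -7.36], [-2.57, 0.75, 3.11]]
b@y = [[0.18, 0.66, 0.51], [-1.15, 1.27, -0.9], [-0.91, 0.1, -0.14]]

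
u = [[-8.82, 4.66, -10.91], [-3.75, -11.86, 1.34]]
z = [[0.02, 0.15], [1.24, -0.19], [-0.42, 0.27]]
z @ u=[[-0.74, -1.69, -0.02], [-10.22, 8.03, -13.78], [2.69, -5.16, 4.94]]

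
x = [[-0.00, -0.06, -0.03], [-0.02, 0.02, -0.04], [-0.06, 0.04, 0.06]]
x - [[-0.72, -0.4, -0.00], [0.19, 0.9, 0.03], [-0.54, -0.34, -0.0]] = [[0.72, 0.34, -0.03], [-0.21, -0.88, -0.07], [0.48, 0.38, 0.06]]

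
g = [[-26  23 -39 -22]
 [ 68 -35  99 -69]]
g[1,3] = -69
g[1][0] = 68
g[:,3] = [-22, -69]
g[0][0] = -26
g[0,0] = -26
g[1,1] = -35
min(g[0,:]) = -39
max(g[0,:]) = 23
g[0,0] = -26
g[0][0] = -26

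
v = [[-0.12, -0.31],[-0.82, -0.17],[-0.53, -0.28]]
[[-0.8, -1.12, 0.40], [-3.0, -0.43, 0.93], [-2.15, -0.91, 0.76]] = v@ [[3.39, -0.24, -0.94], [1.27, 3.7, -0.93]]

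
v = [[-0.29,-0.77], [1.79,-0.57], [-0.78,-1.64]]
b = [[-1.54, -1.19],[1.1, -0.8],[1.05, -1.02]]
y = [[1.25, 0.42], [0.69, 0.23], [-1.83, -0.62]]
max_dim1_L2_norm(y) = 1.93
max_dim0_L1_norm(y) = 3.77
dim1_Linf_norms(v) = [0.77, 1.79, 1.64]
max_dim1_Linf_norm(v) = 1.79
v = b + y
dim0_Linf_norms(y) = [1.83, 0.62]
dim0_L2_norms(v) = [1.97, 1.9]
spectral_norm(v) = 2.06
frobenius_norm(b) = 2.79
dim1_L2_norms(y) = [1.32, 0.73, 1.93]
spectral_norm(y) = 2.45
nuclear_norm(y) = 2.45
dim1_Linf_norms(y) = [1.25, 0.69, 1.83]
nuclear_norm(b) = 3.92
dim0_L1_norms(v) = [2.86, 2.98]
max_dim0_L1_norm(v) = 2.98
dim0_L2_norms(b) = [2.16, 1.76]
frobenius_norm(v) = 2.74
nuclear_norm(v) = 3.87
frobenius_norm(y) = 2.45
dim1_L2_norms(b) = [1.95, 1.36, 1.46]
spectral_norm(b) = 2.17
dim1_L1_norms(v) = [1.06, 2.36, 2.42]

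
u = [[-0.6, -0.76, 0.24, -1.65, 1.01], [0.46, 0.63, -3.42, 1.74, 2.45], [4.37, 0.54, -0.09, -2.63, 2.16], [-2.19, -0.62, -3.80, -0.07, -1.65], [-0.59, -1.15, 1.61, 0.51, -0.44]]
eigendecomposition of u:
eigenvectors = [[(0.29+0j), (-0.47-0.26j), -0.47+0.26j, -0.15+0.15j, -0.15-0.15j], [(-0.52+0j), (-0.04+0.41j), -0.04-0.41j, (0.82+0j), 0.82-0.00j], [0.56+0.00j, -0.15+0.32j, -0.15-0.32j, (0.16-0.09j), 0.16+0.09j], [-0.55+0.00j, -0.63+0.00j, (-0.63-0j), (-0.15+0.37j), (-0.15-0.37j)], [0.19+0.00j, 0.14-0.01j, 0.14+0.01j, (-0.02+0.31j), -0.02-0.31j]]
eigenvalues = [(4.99+0j), (-2.29+1.43j), (-2.29-1.43j), (-0.49+2.19j), (-0.49-2.19j)]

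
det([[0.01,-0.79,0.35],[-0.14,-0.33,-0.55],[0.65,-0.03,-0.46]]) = 0.411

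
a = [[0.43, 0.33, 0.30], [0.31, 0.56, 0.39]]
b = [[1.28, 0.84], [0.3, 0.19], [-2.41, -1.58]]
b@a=[[0.81, 0.89, 0.71], [0.19, 0.21, 0.16], [-1.53, -1.68, -1.34]]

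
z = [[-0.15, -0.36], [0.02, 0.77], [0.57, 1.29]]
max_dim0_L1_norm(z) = 2.42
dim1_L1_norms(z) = [0.51, 0.79, 1.86]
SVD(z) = [[0.24, 0.09], [-0.45, 0.89], [-0.86, -0.44]] @ diag([1.6327698098945178, 0.26165387040328636]) @ [[-0.33,-0.94], [-0.94,0.33]]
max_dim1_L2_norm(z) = 1.41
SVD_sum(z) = [[-0.13, -0.37], [0.24, 0.69], [0.46, 1.33]] + [[-0.02, 0.01], [-0.22, 0.08], [0.11, -0.04]]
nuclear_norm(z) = 1.89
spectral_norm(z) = 1.63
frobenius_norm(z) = 1.65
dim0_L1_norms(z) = [0.74, 2.42]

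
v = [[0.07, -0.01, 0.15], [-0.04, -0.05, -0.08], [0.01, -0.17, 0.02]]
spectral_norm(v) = 0.19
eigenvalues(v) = [0.16, -0.0, -0.12]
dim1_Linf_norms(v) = [0.15, 0.08, 0.17]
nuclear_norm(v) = 0.37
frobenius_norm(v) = 0.26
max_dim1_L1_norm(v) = 0.23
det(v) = 0.00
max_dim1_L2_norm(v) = 0.17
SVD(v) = [[-0.86,-0.14,0.49], [0.41,0.38,0.83], [-0.3,0.91,-0.27]] @ diag([0.19001510975167907, 0.17688849883050545, 0.0021718765037858825]) @ [[-0.42, 0.21, -0.88], [-0.09, -0.98, -0.19], [-0.9, 0.00, 0.43]]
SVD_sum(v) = [[0.07, -0.03, 0.14], [-0.03, 0.02, -0.07], [0.02, -0.01, 0.05]] + [[0.00,0.02,0.00],[-0.01,-0.07,-0.01],[-0.01,-0.16,-0.03]] + [[-0.00, 0.00, 0.00], [-0.00, 0.0, 0.00], [0.00, -0.00, -0.0]]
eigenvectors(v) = [[-0.82, 0.90, -0.52], [0.33, -0.01, 0.51], [-0.47, -0.44, 0.68]]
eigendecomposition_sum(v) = [[0.06, -0.10, 0.11], [-0.02, 0.04, -0.05], [0.03, -0.05, 0.07]] + [[-0.0, -0.01, 0.00],[0.0, 0.0, -0.0],[0.00, 0.0, -0.00]] + [[0.02, 0.09, 0.03], [-0.02, -0.09, -0.03], [-0.02, -0.12, -0.04]]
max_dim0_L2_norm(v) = 0.18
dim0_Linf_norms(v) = [0.07, 0.17, 0.15]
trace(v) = 0.04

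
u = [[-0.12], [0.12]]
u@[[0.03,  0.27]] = [[-0.0, -0.03], [0.00, 0.03]]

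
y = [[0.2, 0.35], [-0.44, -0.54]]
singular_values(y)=[0.8, 0.06]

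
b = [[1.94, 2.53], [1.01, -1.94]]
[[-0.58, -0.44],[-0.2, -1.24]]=b @ [[-0.26, -0.63], [-0.03, 0.31]]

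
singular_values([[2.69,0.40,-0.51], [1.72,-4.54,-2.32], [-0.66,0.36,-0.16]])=[5.47, 2.67, 0.42]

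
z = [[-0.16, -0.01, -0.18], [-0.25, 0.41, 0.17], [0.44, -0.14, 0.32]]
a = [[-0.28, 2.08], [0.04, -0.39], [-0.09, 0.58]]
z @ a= [[0.06, -0.43], [0.07, -0.58], [-0.16, 1.16]]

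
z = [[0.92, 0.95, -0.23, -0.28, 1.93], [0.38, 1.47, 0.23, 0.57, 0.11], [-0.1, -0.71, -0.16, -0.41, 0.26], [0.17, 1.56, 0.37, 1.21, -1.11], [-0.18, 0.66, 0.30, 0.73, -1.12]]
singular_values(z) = [3.15, 2.6, 0.15, 0.0, 0.0]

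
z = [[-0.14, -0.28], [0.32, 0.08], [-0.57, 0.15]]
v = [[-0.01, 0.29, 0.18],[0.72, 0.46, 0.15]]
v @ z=[[-0.01, 0.05], [-0.04, -0.14]]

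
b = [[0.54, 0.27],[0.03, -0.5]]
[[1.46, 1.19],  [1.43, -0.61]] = b@[[4.01,1.54], [-2.61,1.31]]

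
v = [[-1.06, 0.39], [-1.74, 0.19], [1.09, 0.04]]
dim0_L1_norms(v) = [3.89, 0.62]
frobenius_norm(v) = 2.35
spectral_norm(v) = 2.33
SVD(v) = [[-0.47, 0.79], [-0.75, -0.14], [0.46, 0.59]] @ diag([2.3308504129822682, 0.3102198451105114]) @ [[0.99, -0.13], [0.13, 0.99]]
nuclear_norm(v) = 2.64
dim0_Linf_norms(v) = [1.74, 0.39]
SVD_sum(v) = [[-1.09, 0.15], [-1.73, 0.23], [1.07, -0.14]] + [[0.03, 0.24], [-0.01, -0.04], [0.02, 0.18]]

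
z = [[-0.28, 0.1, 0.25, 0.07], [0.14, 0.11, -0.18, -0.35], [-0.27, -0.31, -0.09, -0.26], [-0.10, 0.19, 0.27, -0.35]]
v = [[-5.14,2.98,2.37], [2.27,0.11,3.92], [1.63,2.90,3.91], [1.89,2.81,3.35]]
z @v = [[2.21, 0.1, 0.94], [-1.42, -1.08, -1.11], [0.05, -1.83, -3.08], [0.72, -0.48, 0.39]]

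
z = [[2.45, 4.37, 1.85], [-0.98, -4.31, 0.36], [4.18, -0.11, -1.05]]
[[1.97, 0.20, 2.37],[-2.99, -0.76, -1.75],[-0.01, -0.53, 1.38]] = z @ [[-0.09, -0.16, 0.35], [0.68, 0.2, 0.33], [-0.42, -0.15, 0.04]]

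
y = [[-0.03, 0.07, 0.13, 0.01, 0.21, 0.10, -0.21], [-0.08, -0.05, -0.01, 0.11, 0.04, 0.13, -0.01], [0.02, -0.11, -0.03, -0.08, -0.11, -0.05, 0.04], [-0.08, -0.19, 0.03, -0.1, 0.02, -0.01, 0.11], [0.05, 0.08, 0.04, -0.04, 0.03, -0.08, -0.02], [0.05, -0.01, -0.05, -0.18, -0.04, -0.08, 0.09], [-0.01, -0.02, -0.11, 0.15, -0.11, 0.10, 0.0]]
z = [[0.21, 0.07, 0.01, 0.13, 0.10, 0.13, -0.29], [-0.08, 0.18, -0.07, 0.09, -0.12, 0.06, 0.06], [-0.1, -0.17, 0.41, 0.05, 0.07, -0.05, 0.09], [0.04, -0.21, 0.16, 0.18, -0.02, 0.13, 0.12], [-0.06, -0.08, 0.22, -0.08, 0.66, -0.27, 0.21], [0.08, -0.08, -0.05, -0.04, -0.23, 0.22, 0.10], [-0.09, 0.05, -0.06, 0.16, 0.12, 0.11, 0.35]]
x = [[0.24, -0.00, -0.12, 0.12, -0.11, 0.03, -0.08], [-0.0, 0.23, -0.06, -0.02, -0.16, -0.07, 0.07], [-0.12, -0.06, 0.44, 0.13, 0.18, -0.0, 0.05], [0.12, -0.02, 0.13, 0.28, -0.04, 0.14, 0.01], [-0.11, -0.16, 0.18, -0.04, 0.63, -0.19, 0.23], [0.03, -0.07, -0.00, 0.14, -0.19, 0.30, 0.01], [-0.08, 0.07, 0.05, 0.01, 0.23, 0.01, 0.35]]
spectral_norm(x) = 0.94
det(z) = -0.00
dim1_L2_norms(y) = [0.35, 0.2, 0.19, 0.26, 0.14, 0.23, 0.24]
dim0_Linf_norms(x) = [0.24, 0.23, 0.44, 0.28, 0.63, 0.3, 0.35]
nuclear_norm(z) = 2.67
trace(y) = -0.26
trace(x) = 2.47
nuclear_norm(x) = 2.47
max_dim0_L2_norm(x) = 0.75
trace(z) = 2.21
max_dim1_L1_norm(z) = 1.58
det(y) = 0.00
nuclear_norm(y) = 1.23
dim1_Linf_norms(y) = [0.21, 0.13, 0.11, 0.19, 0.08, 0.18, 0.15]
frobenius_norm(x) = 1.22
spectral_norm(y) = 0.44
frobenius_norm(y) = 0.63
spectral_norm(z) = 0.89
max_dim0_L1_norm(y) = 0.67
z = y + x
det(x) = 0.00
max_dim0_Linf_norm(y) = 0.21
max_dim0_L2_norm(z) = 0.73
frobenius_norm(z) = 1.24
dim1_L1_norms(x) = [0.7, 0.61, 0.98, 0.74, 1.54, 0.74, 0.8]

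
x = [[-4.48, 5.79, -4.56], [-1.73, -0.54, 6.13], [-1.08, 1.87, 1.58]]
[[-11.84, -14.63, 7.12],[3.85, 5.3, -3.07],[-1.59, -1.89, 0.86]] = x@ [[0.5, 0.48, -0.10], [-1.13, -1.47, 0.79], [0.67, 0.87, -0.46]]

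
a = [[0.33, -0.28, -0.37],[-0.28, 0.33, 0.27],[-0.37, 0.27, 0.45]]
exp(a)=[[1.56, -0.48, -0.63], [-0.48, 1.51, 0.5], [-0.63, 0.5, 1.74]]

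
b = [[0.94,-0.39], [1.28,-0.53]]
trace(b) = 0.41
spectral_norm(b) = 1.72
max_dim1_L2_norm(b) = 1.39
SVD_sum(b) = [[0.94, -0.39], [1.28, -0.53]] + [[-0.0, -0.0],[0.00, 0.00]]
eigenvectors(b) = [[0.59, 0.38],  [0.81, 0.92]]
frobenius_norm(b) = 1.72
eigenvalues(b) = [0.41, 0.0]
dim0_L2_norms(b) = [1.59, 0.66]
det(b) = 0.00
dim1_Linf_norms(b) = [0.94, 1.28]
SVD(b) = [[-0.59, -0.81], [-0.81, 0.59]] @ diag([1.7190112453356683, 0.0005817297604733499]) @ [[-0.92, 0.38], [0.38, 0.92]]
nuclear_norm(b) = 1.72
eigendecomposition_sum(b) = [[0.94,-0.39], [1.29,-0.54]] + [[-0.0,  0.0], [-0.01,  0.01]]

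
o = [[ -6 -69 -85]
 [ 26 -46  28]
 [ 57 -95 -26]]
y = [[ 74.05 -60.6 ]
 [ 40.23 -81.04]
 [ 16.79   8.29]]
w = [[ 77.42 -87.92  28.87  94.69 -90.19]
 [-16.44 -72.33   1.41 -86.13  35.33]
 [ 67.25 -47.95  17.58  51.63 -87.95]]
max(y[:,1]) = 8.29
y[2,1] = 8.29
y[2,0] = 16.79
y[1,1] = -81.04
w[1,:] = [-16.44, -72.33, 1.41, -86.13, 35.33]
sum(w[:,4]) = -142.81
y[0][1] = -60.6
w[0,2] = 28.87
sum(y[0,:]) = 13.449999999999996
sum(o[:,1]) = -210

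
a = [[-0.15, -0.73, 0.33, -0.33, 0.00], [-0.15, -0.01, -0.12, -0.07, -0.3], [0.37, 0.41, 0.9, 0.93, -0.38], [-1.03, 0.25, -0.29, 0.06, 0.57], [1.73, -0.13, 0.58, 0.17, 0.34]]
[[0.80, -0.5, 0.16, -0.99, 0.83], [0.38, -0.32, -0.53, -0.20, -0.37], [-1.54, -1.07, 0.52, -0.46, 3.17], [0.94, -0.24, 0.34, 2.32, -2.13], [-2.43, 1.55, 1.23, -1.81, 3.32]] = a@[[-1.23, 1.06, 0.10, -1.04, 1.10],[-0.51, 0.32, 0.72, 0.61, -0.99],[-0.17, -0.84, 1.44, -0.98, 2.08],[-0.92, -0.5, -0.68, 1.13, 1.24],[-0.34, 0.98, 1.26, 1.30, -0.39]]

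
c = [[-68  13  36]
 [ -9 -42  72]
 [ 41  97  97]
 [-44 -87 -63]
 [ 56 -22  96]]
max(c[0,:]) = 36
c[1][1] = -42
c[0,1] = 13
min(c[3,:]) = -87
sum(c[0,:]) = -19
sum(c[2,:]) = 235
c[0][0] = -68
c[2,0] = 41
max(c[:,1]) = 97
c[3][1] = -87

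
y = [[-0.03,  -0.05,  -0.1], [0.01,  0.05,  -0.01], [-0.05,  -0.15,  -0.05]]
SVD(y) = [[0.50, -0.82, 0.28], [-0.21, -0.43, -0.88], [0.84, 0.38, -0.38]] @ diag([0.19408492993372958, 0.07698706953201899, 0.002007759321068257]) @ [[-0.30, -0.83, -0.46], [0.02, -0.49, 0.87], [0.95, -0.26, -0.16]]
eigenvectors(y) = [[0.78,-0.95,0.48], [-0.01,0.25,0.47], [0.63,0.20,-0.74]]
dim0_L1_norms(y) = [0.09, 0.25, 0.16]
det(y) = -0.00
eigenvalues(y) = [-0.11, 0.0, 0.08]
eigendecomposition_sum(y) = [[-0.04, -0.09, -0.09], [0.0, 0.00, 0.0], [-0.03, -0.08, -0.07]] + [[0.0, -0.01, -0.0],[-0.00, 0.00, 0.0],[-0.00, 0.00, 0.00]] + [[0.01, 0.05, -0.01], [0.01, 0.05, -0.01], [-0.02, -0.08, 0.02]]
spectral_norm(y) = 0.19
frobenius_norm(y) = 0.21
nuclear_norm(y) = 0.27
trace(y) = -0.03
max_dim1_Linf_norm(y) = 0.15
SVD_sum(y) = [[-0.03, -0.08, -0.05], [0.01, 0.03, 0.02], [-0.05, -0.14, -0.08]] + [[-0.00, 0.03, -0.05],[-0.00, 0.02, -0.03],[0.0, -0.01, 0.03]] + [[0.00,-0.00,-0.0], [-0.0,0.0,0.0], [-0.0,0.00,0.00]]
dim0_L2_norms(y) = [0.06, 0.17, 0.11]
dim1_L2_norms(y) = [0.12, 0.05, 0.17]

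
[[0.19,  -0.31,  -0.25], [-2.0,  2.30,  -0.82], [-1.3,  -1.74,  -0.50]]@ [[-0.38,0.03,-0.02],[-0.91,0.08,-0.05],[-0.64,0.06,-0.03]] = [[0.37, -0.03, 0.02], [-0.81, 0.07, -0.05], [2.4, -0.21, 0.13]]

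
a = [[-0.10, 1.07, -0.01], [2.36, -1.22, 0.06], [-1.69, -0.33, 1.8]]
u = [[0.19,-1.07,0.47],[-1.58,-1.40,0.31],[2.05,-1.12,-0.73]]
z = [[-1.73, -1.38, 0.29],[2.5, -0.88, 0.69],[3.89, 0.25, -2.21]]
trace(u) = -1.94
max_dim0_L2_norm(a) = 2.9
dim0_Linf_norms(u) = [2.05, 1.4, 0.73]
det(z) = -13.22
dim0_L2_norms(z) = [4.94, 1.66, 2.33]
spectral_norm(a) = 3.20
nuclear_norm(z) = 8.46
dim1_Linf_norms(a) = [1.07, 2.36, 1.8]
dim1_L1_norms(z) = [3.4, 4.07, 6.35]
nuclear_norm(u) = 5.32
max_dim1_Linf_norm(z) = 3.89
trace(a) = 0.48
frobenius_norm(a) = 3.80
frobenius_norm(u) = 3.46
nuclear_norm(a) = 5.83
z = a @ u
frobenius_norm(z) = 5.71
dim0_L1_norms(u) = [3.82, 3.59, 1.51]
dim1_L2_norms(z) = [2.23, 2.74, 4.48]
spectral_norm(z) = 5.20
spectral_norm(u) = 2.70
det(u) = 2.99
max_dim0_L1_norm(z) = 8.12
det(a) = -4.41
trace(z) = -4.82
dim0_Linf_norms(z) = [3.89, 1.38, 2.21]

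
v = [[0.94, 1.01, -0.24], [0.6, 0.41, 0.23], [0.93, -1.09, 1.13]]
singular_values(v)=[1.87, 1.53, 0.16]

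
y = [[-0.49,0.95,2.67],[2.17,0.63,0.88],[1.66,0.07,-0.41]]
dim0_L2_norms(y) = [2.78, 1.14, 2.84]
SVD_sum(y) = [[0.51, 1.0, 2.44], [0.28, 0.54, 1.32], [-0.01, -0.01, -0.03]] + [[-1.00,-0.05,0.23], [1.89,0.09,-0.44], [1.67,0.08,-0.38]] + [[-0.0, 0.0, -0.0], [0.00, -0.0, 0.00], [-0.00, 0.00, -0.0]]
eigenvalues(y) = [2.5, -2.77, -0.0]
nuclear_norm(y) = 5.84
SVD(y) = [[-0.88,0.37,0.3],[-0.47,-0.70,-0.54],[0.01,-0.61,0.79]] @ diag([3.0509333363000626, 2.7878496465855718, 0.00035423956472022355]) @ [[-0.19, -0.37, -0.91], [-0.97, -0.05, 0.22], [-0.13, 0.93, -0.35]]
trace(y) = -0.27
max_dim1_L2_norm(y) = 2.88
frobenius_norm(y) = 4.13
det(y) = 0.00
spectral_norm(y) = 3.05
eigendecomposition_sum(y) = [[1.02, 0.56, 1.11], [1.48, 0.81, 1.6], [0.62, 0.34, 0.67]] + [[-1.51,  0.39,  1.56], [0.69,  -0.18,  -0.72], [1.04,  -0.27,  -1.08]] + [[-0.0,0.0,-0.00],  [0.0,-0.00,0.0],  [-0.0,0.0,-0.0]]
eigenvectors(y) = [[-0.54,-0.77,0.13], [-0.78,0.35,-0.93], [-0.33,0.53,0.35]]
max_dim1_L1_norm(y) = 4.11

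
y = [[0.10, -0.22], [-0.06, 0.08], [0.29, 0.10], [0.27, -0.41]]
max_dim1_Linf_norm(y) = 0.41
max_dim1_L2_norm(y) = 0.49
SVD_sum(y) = [[0.14, -0.19], [-0.06, 0.08], [0.06, -0.08], [0.29, -0.39]] + [[-0.04, -0.03],[0.0, 0.0],[0.23, 0.18],[-0.02, -0.02]]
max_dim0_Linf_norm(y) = 0.41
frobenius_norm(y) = 0.64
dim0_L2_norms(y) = [0.41, 0.48]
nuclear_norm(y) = 0.86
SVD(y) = [[-0.42,0.18],  [0.18,-0.0],  [-0.17,-0.98],  [-0.87,0.1]] @ diag([0.5609215663461469, 0.2981056799321092]) @ [[-0.60,0.8], [-0.80,-0.60]]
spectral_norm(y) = 0.56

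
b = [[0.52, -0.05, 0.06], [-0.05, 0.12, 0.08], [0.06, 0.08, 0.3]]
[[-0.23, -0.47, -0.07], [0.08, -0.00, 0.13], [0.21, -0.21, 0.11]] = b @ [[-0.55, -0.83, -0.05], [-0.12, 0.02, 0.99], [0.83, -0.55, 0.11]]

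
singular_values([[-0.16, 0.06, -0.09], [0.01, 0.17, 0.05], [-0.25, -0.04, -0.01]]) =[0.3, 0.19, 0.08]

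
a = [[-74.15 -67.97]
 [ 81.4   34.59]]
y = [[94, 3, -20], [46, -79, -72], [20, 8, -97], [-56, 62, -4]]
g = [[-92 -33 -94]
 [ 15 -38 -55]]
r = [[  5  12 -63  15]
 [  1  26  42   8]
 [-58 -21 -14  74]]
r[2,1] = -21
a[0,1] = -67.97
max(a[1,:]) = 81.4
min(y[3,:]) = -56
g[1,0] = 15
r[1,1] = 26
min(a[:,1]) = -67.97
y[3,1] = 62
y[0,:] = [94, 3, -20]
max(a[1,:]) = 81.4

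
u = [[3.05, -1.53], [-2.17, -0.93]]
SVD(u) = [[-0.87, 0.5], [0.50, 0.87]] @ diag([3.8243428787674176, 1.6098451930607924]) @ [[-0.97, 0.23], [-0.23, -0.97]]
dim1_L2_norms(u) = [3.41, 2.36]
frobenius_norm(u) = 4.15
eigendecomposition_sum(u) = [[3.26, -1.07], [-1.51, 0.49]] + [[-0.21, -0.46],[-0.66, -1.42]]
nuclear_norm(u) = 5.43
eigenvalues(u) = [3.76, -1.64]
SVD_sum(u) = [[3.23, -0.75], [-1.85, 0.43]] + [[-0.18, -0.78], [-0.32, -1.36]]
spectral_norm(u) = 3.82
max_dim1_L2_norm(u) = 3.41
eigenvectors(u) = [[0.91, 0.31],[-0.42, 0.95]]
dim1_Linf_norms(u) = [3.05, 2.17]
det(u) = -6.16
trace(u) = 2.12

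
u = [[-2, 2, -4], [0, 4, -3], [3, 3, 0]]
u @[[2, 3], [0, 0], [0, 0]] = [[-4, -6], [0, 0], [6, 9]]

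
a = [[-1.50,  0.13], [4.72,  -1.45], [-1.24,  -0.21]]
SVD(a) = [[-0.28,-0.42],[0.93,-0.32],[-0.22,-0.85]] @ diag([5.277739926943926, 0.6123408066934065]) @ [[0.97, -0.26],  [0.26, 0.97]]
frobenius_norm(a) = 5.31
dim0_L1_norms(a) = [7.46, 1.79]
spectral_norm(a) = 5.28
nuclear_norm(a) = 5.89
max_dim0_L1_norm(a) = 7.46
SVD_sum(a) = [[-1.43, 0.38],[4.77, -1.26],[-1.11, 0.29]] + [[-0.07, -0.25], [-0.05, -0.19], [-0.13, -0.5]]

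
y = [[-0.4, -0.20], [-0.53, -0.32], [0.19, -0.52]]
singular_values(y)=[0.77, 0.54]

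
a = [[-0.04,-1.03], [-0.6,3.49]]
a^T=[[-0.04, -0.6], [-1.03, 3.49]]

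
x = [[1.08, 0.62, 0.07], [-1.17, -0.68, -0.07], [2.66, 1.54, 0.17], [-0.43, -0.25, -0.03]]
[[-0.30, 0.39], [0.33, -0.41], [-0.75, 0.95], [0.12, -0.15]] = x@[[-0.03, 0.45], [-0.4, -0.22], [-0.32, 0.54]]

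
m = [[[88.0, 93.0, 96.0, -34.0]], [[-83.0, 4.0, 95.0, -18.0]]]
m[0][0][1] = 93.0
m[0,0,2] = 96.0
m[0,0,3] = -34.0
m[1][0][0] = -83.0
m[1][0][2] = 95.0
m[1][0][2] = 95.0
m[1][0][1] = 4.0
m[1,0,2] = 95.0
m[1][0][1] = 4.0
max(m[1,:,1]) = 4.0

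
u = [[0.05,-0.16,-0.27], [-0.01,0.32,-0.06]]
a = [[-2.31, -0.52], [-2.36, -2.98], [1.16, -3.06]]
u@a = [[-0.05, 1.28], [-0.8, -0.76]]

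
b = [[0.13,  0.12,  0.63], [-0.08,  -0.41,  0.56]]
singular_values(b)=[0.87, 0.4]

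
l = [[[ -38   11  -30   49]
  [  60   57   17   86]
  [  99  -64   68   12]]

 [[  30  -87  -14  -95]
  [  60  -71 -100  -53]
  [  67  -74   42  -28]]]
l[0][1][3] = 86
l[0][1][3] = 86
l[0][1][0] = 60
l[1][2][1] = -74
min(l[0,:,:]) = -64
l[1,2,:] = [67, -74, 42, -28]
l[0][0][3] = 49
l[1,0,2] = -14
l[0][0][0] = -38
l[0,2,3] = 12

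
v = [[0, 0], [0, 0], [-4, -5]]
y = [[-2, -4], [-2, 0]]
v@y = [[0, 0], [0, 0], [18, 16]]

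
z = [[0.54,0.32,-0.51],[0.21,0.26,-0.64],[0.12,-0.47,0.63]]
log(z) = [[-0.62+0.01j, (0.43-0.02j), (-0.67-0.01j)],  [0.42-0.96j, -1.35+2.33j, (-1.05+1.31j)],  [0.25-0.59j, (-0.84+1.43j), (-0.62+0.81j)]]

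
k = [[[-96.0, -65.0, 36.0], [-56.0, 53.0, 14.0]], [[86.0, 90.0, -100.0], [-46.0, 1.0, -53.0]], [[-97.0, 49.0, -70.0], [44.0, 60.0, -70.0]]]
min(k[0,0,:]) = -96.0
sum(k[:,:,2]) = -243.0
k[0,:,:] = [[-96.0, -65.0, 36.0], [-56.0, 53.0, 14.0]]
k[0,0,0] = -96.0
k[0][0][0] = -96.0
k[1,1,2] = -53.0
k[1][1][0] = -46.0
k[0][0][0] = -96.0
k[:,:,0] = [[-96.0, -56.0], [86.0, -46.0], [-97.0, 44.0]]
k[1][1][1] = 1.0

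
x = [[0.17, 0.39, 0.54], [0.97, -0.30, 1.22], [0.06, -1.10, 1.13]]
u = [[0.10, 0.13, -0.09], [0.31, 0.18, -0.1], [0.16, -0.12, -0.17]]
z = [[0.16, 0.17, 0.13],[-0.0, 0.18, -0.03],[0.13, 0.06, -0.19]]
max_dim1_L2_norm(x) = 1.59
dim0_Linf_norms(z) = [0.16, 0.18, 0.19]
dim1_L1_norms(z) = [0.46, 0.21, 0.38]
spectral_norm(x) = 2.09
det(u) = 0.01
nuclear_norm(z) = 0.66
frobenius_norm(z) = 0.40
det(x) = -0.79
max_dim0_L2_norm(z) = 0.25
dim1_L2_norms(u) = [0.19, 0.37, 0.26]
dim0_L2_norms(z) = [0.21, 0.25, 0.23]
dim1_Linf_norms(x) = [0.54, 1.22, 1.13]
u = x @ z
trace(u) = 0.11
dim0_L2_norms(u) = [0.36, 0.25, 0.22]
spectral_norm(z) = 0.30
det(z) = -0.01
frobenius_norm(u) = 0.49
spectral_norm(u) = 0.43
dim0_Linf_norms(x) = [0.97, 1.1, 1.22]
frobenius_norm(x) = 2.34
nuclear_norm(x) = 3.46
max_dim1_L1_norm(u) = 0.59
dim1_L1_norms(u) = [0.32, 0.59, 0.45]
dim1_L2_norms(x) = [0.69, 1.59, 1.58]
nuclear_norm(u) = 0.72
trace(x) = 1.00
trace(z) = 0.15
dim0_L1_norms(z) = [0.29, 0.41, 0.35]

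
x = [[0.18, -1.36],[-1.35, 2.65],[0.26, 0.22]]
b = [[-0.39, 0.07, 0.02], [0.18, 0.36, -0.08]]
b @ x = [[-0.16, 0.72], [-0.47, 0.69]]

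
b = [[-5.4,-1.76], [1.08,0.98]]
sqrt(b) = [[-0.04+2.38j, (-0.25+0.69j)], [(0.15-0.42j), (0.86-0.12j)]]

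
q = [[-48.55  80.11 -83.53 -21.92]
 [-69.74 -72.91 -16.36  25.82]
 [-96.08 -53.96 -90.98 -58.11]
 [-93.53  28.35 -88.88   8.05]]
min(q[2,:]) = -96.08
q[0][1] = 80.11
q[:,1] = [80.11, -72.91, -53.96, 28.35]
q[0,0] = -48.55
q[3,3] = 8.05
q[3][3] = 8.05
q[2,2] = -90.98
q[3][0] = -93.53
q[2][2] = -90.98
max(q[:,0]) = -48.55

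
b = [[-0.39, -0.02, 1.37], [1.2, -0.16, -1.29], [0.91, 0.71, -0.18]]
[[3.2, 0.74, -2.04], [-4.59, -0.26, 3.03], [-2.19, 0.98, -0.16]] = b@[[-1.92,0.67,0.96], [-0.17,0.71,-1.77], [1.79,0.74,-1.24]]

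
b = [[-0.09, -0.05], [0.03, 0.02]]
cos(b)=[[1.0, -0.0], [0.00, 1.00]]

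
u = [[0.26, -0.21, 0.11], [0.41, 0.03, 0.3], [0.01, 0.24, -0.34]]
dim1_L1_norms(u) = [0.58, 0.74, 0.59]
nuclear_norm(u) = 1.16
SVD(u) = [[-0.49, -0.01, -0.87], [-0.74, 0.54, 0.41], [0.47, 0.84, -0.27]] @ diag([0.6366739939347382, 0.3403540040854283, 0.18682980851621325]) @ [[-0.67, 0.30, -0.68], [0.67, 0.64, -0.37], [-0.33, 0.7, 0.63]]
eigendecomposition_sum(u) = [[0.12+0.11j, (-0.08+0.05j), -0.00+0.05j], [(0.19-0.14j), 0.05+0.13j, (0.07+0.01j)], [0.05-0.08j, (0.04+0.04j), (0.03-0.01j)]] + [[(0.12-0.11j), (-0.08-0.05j), (-0-0.05j)], [0.19+0.14j, 0.05-0.13j, 0.07-0.01j], [(0.05+0.08j), (0.04-0.04j), (0.03+0.01j)]] + [[0.03-0.00j, -0.05+0.00j, 0.11+0.00j], [0.04-0.00j, (-0.07+0j), (0.16+0j)], [(-0.09+0j), 0.16-0.00j, -0.40-0.00j]]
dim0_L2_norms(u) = [0.49, 0.32, 0.47]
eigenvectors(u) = [[(-0.09-0.53j), (-0.09+0.53j), (-0.25+0j)], [(-0.78+0j), -0.78-0.00j, (-0.36+0j)], [(-0.3+0.12j), (-0.3-0.12j), (0.9+0j)]]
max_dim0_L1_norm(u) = 0.75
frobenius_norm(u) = 0.75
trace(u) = -0.05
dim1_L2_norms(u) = [0.35, 0.51, 0.42]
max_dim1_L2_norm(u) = 0.51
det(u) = -0.04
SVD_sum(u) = [[0.21, -0.09, 0.21],  [0.31, -0.14, 0.32],  [-0.20, 0.09, -0.20]] + [[-0.00, -0.00, 0.0],[0.12, 0.12, -0.07],[0.19, 0.18, -0.11]] + [[0.05, -0.11, -0.10], [-0.03, 0.05, 0.05], [0.02, -0.04, -0.03]]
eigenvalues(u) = [(0.19+0.23j), (0.19-0.23j), (-0.44+0j)]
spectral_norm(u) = 0.64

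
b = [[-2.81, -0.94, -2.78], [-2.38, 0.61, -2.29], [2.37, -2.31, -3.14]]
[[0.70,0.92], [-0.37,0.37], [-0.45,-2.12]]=b @ [[-0.38,  -0.64], [-0.70,  -0.31], [0.37,  0.42]]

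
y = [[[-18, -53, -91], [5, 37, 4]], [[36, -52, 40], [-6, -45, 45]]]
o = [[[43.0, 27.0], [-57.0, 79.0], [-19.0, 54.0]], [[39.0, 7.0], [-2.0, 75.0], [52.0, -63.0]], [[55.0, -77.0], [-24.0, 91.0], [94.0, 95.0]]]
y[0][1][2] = 4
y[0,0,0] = -18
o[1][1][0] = -2.0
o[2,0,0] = 55.0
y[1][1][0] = -6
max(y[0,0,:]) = -18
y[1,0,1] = -52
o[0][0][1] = 27.0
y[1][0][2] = 40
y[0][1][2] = 4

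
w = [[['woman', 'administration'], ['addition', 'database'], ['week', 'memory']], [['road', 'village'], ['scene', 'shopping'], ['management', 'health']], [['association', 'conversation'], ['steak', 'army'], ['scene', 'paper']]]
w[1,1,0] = 'scene'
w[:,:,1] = [['administration', 'database', 'memory'], ['village', 'shopping', 'health'], ['conversation', 'army', 'paper']]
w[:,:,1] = [['administration', 'database', 'memory'], ['village', 'shopping', 'health'], ['conversation', 'army', 'paper']]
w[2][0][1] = 'conversation'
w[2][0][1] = 'conversation'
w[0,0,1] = 'administration'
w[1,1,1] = 'shopping'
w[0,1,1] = 'database'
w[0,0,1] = 'administration'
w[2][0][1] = 'conversation'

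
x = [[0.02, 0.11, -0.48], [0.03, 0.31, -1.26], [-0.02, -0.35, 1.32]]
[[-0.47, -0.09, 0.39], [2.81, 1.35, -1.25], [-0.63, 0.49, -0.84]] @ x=[[-0.02, -0.22, 0.85], [0.12, 1.17, -4.7], [0.02, 0.38, -1.42]]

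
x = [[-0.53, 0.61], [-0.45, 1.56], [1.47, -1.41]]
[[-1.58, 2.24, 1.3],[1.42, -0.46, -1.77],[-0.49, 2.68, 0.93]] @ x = [[1.74, 0.70],[-3.15, 2.64],[0.42, 2.57]]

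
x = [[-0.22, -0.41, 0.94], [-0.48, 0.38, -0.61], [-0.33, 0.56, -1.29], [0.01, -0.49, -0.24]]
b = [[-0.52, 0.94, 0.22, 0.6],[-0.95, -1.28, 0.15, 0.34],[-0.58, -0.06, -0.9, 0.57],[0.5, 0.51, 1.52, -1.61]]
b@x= [[-0.40, 0.4, -1.49],[0.78, -0.18, -0.39],[0.46, -0.57, 0.52],[-0.87, 1.63, -1.42]]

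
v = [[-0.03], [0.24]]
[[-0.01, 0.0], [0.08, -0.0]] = v @ [[0.32, -0.02]]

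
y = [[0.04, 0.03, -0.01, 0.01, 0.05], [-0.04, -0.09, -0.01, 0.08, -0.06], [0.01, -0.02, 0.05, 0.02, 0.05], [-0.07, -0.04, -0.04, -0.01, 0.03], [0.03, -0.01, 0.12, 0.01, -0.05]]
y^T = [[0.04, -0.04, 0.01, -0.07, 0.03], [0.03, -0.09, -0.02, -0.04, -0.01], [-0.01, -0.01, 0.05, -0.04, 0.12], [0.01, 0.08, 0.02, -0.01, 0.01], [0.05, -0.06, 0.05, 0.03, -0.05]]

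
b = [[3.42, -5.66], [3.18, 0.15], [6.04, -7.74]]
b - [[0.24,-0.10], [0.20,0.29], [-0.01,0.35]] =[[3.18, -5.56], [2.98, -0.14], [6.05, -8.09]]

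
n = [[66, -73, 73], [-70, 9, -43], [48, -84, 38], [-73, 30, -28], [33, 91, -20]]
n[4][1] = 91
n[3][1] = 30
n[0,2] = 73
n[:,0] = [66, -70, 48, -73, 33]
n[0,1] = -73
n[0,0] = 66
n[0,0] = 66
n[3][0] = -73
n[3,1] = 30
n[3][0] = -73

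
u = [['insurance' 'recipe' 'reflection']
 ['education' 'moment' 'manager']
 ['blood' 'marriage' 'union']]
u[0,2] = 'reflection'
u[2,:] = ['blood', 'marriage', 'union']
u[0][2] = 'reflection'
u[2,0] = 'blood'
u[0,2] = 'reflection'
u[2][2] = 'union'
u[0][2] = 'reflection'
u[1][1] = 'moment'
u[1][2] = 'manager'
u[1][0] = 'education'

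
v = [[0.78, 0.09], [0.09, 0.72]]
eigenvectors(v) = [[0.81, -0.58],[0.58, 0.81]]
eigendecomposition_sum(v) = [[0.56,0.40], [0.40,0.29]] + [[0.22,-0.31], [-0.31,0.43]]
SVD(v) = [[-0.81, -0.58], [-0.58, 0.81]] @ diag([0.8448683298050512, 0.6551316701949487]) @ [[-0.81, -0.58], [-0.58, 0.81]]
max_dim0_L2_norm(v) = 0.79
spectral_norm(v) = 0.84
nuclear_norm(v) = 1.50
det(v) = 0.55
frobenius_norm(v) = 1.07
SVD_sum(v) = [[0.56,0.4], [0.40,0.29]] + [[0.22, -0.31], [-0.31, 0.43]]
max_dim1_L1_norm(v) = 0.87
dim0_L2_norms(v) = [0.79, 0.73]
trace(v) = 1.50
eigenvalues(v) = [0.84, 0.66]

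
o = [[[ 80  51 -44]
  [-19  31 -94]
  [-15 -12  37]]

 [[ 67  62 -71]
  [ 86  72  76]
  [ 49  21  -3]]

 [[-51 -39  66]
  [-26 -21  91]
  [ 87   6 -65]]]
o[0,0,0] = 80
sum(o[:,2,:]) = 105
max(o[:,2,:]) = 87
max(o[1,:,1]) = 72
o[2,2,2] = -65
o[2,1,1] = -21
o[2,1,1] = -21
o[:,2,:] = [[-15, -12, 37], [49, 21, -3], [87, 6, -65]]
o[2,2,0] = 87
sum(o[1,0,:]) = 58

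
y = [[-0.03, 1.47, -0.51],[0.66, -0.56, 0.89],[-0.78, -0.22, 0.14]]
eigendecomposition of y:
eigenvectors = [[(-0.71+0j),(0.45+0.37j),0.45-0.37j], [(0.66+0j),(-0.19+0.29j),(-0.19-0.29j)], [(-0.24+0j),(-0.73+0j),-0.73-0.00j]]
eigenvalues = [(-1.58+0j), (0.56+0.48j), (0.56-0.48j)]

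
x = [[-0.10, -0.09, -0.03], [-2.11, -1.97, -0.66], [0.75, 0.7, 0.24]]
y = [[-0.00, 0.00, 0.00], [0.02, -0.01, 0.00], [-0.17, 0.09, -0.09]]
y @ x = [[0.00, 0.00, 0.00], [0.02, 0.02, 0.01], [-0.24, -0.22, -0.08]]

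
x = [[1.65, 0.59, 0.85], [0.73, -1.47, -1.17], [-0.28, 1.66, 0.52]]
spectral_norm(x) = 2.69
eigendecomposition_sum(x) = [[1.66-0.00j,0.59+0.00j,(0.57+0j)], [0.34-0.00j,0.12+0.00j,(0.12+0j)], [0.08-0.00j,(0.03+0j),(0.03+0j)]] + [[(-0.01+0.05j), 0.00-0.22j, (0.14-0.14j)], [(0.19-0.03j), (-0.8+0.21j), (-0.64-0.38j)], [-0.18-0.12j, (0.82+0.42j), 0.25+0.79j]] + [[-0.01-0.05j, 0.22j, (0.14+0.14j)], [(0.19+0.03j), (-0.8-0.21j), -0.64+0.38j], [-0.18+0.12j, (0.82-0.42j), (0.25-0.79j)]]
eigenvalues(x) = [(1.81+0j), (-0.56+1.06j), (-0.56-1.06j)]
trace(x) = 0.70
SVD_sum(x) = [[-0.06, 0.71, 0.44],[0.13, -1.62, -1.01],[-0.11, 1.44, 0.90]] + [[1.72, -0.09, 0.37], [0.53, -0.03, 0.11], [-0.25, 0.01, -0.05]] + [[-0.01, -0.02, 0.04], [0.07, 0.18, -0.27], [0.08, 0.21, -0.33]]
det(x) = 2.59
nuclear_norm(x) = 5.07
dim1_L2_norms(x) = [1.95, 2.02, 1.76]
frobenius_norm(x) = 3.31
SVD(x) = [[0.31, 0.95, -0.09], [-0.71, 0.29, 0.64], [0.63, -0.14, 0.76]] @ diag([2.6907022066190103, 1.8577571800020733, 0.5187098374296826]) @ [[-0.07, 0.85, 0.53], [0.98, -0.05, 0.21], [0.21, 0.53, -0.82]]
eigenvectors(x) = [[0.98+0.00j, -0.08-0.16j, -0.08+0.16j], [0.20+0.00j, (-0.49+0.44j), -0.49-0.44j], [0.05+0.00j, 0.73+0.00j, (0.73-0j)]]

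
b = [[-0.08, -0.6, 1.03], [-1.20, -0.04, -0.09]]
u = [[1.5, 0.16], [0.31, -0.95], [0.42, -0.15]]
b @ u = [[0.13, 0.40], [-1.85, -0.14]]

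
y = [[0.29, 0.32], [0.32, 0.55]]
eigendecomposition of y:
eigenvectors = [[-0.83, -0.56], [0.56, -0.83]]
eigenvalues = [0.07, 0.77]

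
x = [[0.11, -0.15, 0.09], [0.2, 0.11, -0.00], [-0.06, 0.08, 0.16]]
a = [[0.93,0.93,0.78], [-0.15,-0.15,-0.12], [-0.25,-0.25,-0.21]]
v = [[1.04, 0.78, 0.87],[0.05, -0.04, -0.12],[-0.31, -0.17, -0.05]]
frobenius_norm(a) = 1.60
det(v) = -0.01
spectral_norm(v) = 1.60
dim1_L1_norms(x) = [0.35, 0.31, 0.3]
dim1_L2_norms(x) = [0.21, 0.23, 0.19]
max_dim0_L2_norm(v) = 1.09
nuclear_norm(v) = 1.82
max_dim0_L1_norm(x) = 0.37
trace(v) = 0.95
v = x + a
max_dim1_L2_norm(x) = 0.23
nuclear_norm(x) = 0.62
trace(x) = 0.38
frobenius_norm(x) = 0.36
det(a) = 0.00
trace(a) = 0.57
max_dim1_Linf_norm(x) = 0.2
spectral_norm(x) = 0.24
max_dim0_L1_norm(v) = 1.4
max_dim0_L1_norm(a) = 1.33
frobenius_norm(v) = 1.61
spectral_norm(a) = 1.60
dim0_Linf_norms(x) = [0.2, 0.15, 0.16]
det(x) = 0.01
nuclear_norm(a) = 1.61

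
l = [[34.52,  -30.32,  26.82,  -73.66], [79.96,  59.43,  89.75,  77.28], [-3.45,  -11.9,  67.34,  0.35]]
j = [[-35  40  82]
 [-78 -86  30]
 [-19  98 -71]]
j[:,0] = [-35, -78, -19]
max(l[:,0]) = 79.96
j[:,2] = [82, 30, -71]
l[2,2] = 67.34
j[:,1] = [40, -86, 98]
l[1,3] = 77.28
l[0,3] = -73.66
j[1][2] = 30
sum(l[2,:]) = 52.34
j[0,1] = 40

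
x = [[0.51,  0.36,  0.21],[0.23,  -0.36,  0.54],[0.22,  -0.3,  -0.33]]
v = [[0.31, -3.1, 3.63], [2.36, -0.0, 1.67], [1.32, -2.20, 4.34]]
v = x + [[-0.2, -3.46, 3.42], [2.13, 0.36, 1.13], [1.1, -1.90, 4.67]]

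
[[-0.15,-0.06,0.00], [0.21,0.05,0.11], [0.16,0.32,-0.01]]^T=[[-0.15, 0.21, 0.16],[-0.06, 0.05, 0.32],[0.0, 0.11, -0.01]]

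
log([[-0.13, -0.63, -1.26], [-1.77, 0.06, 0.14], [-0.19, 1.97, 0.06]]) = [[0.22, 0.84, -1.14],[-1.66, 0.37, -1.18],[1.84, 1.58, 0.88]]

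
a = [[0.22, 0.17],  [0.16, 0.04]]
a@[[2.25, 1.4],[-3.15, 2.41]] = [[-0.04, 0.72], [0.23, 0.32]]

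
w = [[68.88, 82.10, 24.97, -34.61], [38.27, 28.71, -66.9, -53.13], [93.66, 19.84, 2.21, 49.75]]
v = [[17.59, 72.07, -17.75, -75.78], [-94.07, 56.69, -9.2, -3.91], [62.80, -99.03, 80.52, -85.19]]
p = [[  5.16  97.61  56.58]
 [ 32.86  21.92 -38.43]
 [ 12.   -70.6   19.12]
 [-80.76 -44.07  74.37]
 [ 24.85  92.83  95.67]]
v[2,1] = -99.03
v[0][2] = -17.75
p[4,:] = [24.85, 92.83, 95.67]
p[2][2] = 19.12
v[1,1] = 56.69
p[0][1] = 97.61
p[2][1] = -70.6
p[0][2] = 56.58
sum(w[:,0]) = 200.81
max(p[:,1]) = 97.61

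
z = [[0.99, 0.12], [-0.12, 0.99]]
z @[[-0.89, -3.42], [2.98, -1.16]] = [[-0.52, -3.52], [3.06, -0.74]]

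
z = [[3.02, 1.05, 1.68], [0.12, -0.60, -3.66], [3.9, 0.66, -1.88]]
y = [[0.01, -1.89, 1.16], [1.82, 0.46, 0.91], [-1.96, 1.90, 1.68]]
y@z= [[4.33,  1.91,  4.75], [9.1,  2.24,  -0.34], [0.86,  -2.09,  -13.41]]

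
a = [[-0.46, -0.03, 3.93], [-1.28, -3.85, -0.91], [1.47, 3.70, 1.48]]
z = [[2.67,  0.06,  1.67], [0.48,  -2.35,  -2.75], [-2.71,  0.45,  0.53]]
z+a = [[2.21, 0.03, 5.6], [-0.80, -6.20, -3.66], [-1.24, 4.15, 2.01]]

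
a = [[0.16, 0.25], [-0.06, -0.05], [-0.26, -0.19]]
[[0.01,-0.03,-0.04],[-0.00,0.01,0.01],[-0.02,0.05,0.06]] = a @ [[0.07, -0.17, -0.21], [0.0, -0.01, -0.01]]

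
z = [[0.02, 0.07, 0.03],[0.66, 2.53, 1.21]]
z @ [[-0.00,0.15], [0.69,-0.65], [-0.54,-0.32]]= [[0.03,-0.05], [1.09,-1.93]]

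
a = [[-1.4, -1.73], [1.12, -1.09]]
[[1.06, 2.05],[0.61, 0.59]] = a@ [[-0.03,-0.35], [-0.59,-0.90]]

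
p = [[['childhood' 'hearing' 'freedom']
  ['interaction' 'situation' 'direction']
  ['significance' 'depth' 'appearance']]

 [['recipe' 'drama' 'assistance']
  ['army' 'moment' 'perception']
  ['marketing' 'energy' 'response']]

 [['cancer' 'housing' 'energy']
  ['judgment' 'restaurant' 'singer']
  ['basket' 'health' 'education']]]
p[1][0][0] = 'recipe'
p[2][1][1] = 'restaurant'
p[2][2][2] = 'education'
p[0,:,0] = ['childhood', 'interaction', 'significance']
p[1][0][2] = 'assistance'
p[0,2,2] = 'appearance'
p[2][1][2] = 'singer'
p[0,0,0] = 'childhood'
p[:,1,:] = [['interaction', 'situation', 'direction'], ['army', 'moment', 'perception'], ['judgment', 'restaurant', 'singer']]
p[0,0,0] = 'childhood'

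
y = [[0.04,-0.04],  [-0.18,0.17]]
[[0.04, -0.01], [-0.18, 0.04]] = y @ [[0.97, -0.01], [-0.01, 0.2]]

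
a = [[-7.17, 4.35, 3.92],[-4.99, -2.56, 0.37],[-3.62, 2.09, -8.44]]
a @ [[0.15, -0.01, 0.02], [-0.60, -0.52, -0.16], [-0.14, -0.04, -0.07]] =[[-4.23, -2.35, -1.11], [0.74, 1.37, 0.28], [-0.62, -0.71, 0.18]]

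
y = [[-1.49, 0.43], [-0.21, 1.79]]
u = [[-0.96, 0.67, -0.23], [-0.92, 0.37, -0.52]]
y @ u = [[1.03, -0.84, 0.12], [-1.45, 0.52, -0.88]]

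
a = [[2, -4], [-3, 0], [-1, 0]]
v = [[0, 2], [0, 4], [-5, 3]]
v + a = [[2, -2], [-3, 4], [-6, 3]]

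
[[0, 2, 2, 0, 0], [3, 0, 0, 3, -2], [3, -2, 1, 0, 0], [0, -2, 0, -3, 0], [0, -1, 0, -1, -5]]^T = [[0, 3, 3, 0, 0], [2, 0, -2, -2, -1], [2, 0, 1, 0, 0], [0, 3, 0, -3, -1], [0, -2, 0, 0, -5]]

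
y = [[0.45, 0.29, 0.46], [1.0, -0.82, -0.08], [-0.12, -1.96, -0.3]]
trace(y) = -0.67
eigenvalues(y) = [(-1.48+0j), (0.41+0.62j), (0.41-0.62j)]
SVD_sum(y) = [[-0.04, 0.3, 0.05], [0.11, -0.91, -0.16], [0.23, -1.91, -0.33]] + [[0.55, 0.04, 0.13], [0.86, 0.07, 0.21], [-0.32, -0.03, -0.08]] + [[-0.06, -0.05, 0.27], [0.03, 0.03, -0.13], [-0.02, -0.02, 0.11]]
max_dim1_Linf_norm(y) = 1.96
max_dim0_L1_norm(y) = 3.07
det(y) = -0.82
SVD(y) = [[0.14, 0.51, 0.85],[-0.43, 0.80, -0.42],[-0.89, -0.30, 0.33]] @ diag([2.1879691879978496, 1.1052945597667332, 0.33780877508154544]) @ [[-0.12, 0.98, 0.17], [0.97, 0.07, 0.24], [-0.22, -0.19, 0.96]]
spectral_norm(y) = 2.19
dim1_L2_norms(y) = [0.71, 1.3, 1.99]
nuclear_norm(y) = 3.63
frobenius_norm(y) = 2.47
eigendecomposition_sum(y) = [[-0.23+0.00j, 0.47-0.00j, 0.12+0.00j], [(0.44-0j), -0.88+0.00j, -0.23-0.00j], [0.71-0.00j, -1.41+0.00j, -0.37-0.00j]] + [[0.34+0.15j, (-0.09+0.2j), 0.17-0.07j], [(0.28-0.05j), 0.03+0.16j, (0.08-0.12j)], [(-0.41+0.48j), (-0.28-0.24j), (0.04+0.31j)]] + [[(0.34-0.15j), (-0.09-0.2j), (0.17+0.07j)],[0.28+0.05j, 0.03-0.16j, (0.08+0.12j)],[(-0.41-0.48j), -0.28+0.24j, (0.04-0.31j)]]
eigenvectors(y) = [[-0.27+0.00j, (0.14+0.45j), 0.14-0.45j], [0.51+0.00j, 0.28+0.23j, (0.28-0.23j)], [(0.82+0j), -0.80+0.00j, -0.80-0.00j]]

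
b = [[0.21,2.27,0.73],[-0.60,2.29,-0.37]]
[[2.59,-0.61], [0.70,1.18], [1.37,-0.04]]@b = [[0.91, 4.48, 2.12],[-0.56, 4.29, 0.07],[0.31, 3.02, 1.01]]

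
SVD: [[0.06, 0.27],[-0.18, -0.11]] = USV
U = [[0.83, -0.56],[-0.56, -0.83]]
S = [0.32, 0.13]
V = [[0.47,0.88],[0.88,-0.47]]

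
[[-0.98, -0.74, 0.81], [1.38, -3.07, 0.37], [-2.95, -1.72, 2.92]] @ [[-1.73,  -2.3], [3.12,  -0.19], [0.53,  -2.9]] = [[-0.18, 0.05],[-11.77, -3.66],[1.28, -1.36]]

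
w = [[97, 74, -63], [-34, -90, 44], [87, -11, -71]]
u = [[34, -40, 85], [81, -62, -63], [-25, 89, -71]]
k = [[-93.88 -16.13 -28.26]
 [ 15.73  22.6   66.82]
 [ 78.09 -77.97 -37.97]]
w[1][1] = -90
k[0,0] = -93.88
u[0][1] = -40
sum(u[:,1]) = -13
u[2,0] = -25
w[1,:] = [-34, -90, 44]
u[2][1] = 89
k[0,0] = -93.88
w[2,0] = 87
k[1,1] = 22.6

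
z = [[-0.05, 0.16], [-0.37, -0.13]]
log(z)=[[-1.04, 1.29], [-2.97, -1.68]]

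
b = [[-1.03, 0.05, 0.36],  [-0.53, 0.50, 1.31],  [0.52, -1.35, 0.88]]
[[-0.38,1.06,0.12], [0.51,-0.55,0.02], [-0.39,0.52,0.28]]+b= [[-1.41, 1.11, 0.48], [-0.02, -0.05, 1.33], [0.13, -0.83, 1.16]]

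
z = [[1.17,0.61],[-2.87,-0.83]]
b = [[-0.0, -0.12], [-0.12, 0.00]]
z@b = [[-0.07,-0.14], [0.1,0.34]]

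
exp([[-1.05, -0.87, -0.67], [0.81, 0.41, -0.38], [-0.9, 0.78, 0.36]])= [[0.23, -0.85, -0.3], [0.72, 0.84, -0.76], [-0.32, 1.41, 1.37]]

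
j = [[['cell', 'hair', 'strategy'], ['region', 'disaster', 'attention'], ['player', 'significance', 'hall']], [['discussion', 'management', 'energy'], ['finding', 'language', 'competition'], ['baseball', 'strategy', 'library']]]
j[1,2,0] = 'baseball'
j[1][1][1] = 'language'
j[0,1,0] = 'region'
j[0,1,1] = 'disaster'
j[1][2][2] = 'library'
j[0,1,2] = 'attention'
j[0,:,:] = [['cell', 'hair', 'strategy'], ['region', 'disaster', 'attention'], ['player', 'significance', 'hall']]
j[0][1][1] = 'disaster'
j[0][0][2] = 'strategy'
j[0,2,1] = 'significance'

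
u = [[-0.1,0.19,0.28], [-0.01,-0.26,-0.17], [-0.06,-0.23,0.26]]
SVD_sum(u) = [[-0.06,0.20,0.28], [0.05,-0.16,-0.23], [-0.02,0.05,0.07]] + [[-0.00, -0.01, 0.01], [-0.02, -0.1, 0.07], [-0.06, -0.28, 0.18]] + [[-0.04, 0.0, -0.01], [-0.04, 0.0, -0.01], [0.02, -0.00, 0.00]]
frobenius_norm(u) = 0.59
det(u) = 0.01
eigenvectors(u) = [[0.47, 0.99, 0.8], [-0.27, -0.14, -0.58], [0.84, 0.07, -0.15]]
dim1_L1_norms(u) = [0.57, 0.44, 0.55]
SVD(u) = [[-0.76, -0.04, -0.64],[0.62, -0.34, -0.71],[-0.19, -0.94, 0.28]] @ diag([0.45904567490993436, 0.36235116938029277, 0.05637994674720152]) @ [[0.18, -0.57, -0.80], [0.17, 0.82, -0.54], [0.97, -0.04, 0.25]]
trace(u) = -0.10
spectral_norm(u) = 0.46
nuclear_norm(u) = 0.88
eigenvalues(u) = [0.3, -0.11, -0.29]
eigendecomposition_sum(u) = [[-0.02, -0.07, 0.15], [0.01, 0.04, -0.09], [-0.04, -0.13, 0.28]] + [[-0.14, -0.19, 0.01], [0.02, 0.03, -0.00], [-0.01, -0.01, 0.0]] + [[0.06,  0.45,  0.11], [-0.04,  -0.33,  -0.08], [-0.01,  -0.09,  -0.02]]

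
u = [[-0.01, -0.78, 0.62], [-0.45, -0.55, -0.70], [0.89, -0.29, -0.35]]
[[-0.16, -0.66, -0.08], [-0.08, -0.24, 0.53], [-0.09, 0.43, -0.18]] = u@[[-0.04,0.50,-0.4], [0.20,0.53,-0.18], [-0.01,-0.39,-0.36]]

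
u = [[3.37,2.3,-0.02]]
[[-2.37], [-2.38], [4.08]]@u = [[-7.99, -5.45, 0.05],[-8.02, -5.47, 0.05],[13.75, 9.38, -0.08]]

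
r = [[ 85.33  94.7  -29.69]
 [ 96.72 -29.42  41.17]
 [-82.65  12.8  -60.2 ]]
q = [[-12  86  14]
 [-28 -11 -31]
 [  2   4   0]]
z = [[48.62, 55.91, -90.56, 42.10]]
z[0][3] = 42.1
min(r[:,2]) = -60.2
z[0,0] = 48.62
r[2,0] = -82.65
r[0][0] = 85.33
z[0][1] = 55.91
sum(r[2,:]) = -130.05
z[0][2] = -90.56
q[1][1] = -11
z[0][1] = 55.91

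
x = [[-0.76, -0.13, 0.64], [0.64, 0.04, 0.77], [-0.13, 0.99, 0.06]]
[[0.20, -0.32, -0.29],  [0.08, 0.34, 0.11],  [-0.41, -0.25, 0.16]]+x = [[-0.56,-0.45,0.35],[0.72,0.38,0.88],[-0.54,0.74,0.22]]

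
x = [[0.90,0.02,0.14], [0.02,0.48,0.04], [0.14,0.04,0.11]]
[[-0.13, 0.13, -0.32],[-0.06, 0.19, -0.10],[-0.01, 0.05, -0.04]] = x @ [[-0.16, 0.11, -0.39], [-0.12, 0.38, -0.21], [0.13, 0.15, 0.23]]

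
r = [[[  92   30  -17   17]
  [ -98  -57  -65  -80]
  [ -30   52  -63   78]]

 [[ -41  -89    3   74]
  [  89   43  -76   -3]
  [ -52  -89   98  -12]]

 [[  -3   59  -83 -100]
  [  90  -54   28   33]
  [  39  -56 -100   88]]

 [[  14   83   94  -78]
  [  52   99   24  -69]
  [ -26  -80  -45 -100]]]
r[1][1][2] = -76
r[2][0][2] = -83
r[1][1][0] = 89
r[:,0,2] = [-17, 3, -83, 94]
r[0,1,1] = -57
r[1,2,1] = -89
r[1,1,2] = -76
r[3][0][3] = -78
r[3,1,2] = 24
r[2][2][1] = -56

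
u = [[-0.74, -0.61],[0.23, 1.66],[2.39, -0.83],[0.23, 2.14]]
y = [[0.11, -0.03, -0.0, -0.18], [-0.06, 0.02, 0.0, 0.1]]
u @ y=[[-0.04,0.01,0.0,0.07],[-0.07,0.03,0.00,0.12],[0.31,-0.09,0.0,-0.51],[-0.1,0.04,0.0,0.17]]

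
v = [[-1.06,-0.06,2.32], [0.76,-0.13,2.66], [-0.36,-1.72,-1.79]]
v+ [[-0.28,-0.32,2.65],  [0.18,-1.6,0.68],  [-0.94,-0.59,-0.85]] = [[-1.34,-0.38,4.97], [0.94,-1.73,3.34], [-1.3,-2.31,-2.64]]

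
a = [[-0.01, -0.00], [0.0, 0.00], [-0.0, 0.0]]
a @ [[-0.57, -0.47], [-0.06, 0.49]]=[[0.01,0.00], [0.0,0.0], [0.0,0.00]]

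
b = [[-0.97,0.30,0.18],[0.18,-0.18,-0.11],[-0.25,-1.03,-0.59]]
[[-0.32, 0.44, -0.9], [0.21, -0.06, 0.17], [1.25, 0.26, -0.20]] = b@[[-0.04, -0.5, 0.92], [-0.96, 0.34, 0.27], [-0.42, -0.83, -0.52]]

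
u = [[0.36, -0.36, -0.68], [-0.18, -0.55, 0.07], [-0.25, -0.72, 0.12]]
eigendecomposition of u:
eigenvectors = [[-0.95, 0.59, 0.82], [0.16, 0.50, -0.20], [0.25, 0.64, 0.53]]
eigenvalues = [0.6, -0.67, 0.0]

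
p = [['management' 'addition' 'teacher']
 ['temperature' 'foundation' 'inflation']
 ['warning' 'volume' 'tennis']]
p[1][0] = 'temperature'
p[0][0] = 'management'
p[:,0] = ['management', 'temperature', 'warning']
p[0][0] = 'management'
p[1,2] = 'inflation'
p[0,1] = 'addition'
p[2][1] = 'volume'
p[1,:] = ['temperature', 'foundation', 'inflation']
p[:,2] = ['teacher', 'inflation', 'tennis']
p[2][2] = 'tennis'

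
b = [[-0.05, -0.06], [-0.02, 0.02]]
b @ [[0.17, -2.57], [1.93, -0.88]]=[[-0.12, 0.18], [0.04, 0.03]]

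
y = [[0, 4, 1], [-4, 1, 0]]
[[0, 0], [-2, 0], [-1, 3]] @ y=[[0, 0, 0], [0, -8, -2], [-12, -1, -1]]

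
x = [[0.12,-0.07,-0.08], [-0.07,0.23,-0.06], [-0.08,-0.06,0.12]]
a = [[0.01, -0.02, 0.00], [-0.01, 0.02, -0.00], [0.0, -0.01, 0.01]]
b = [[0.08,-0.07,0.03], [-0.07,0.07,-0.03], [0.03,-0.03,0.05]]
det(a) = 0.00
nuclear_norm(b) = 0.20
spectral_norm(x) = 0.27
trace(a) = 0.04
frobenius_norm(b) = 0.16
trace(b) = 0.20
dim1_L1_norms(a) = [0.03, 0.03, 0.02]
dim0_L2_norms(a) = [0.01, 0.03, 0.01]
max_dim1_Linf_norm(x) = 0.23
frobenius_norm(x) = 0.33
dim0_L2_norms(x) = [0.16, 0.25, 0.16]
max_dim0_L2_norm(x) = 0.25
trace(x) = 0.47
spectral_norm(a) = 0.03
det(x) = 0.00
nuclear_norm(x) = 0.47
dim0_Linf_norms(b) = [0.08, 0.07, 0.05]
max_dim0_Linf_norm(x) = 0.23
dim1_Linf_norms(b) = [0.08, 0.07, 0.05]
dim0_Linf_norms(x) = [0.12, 0.23, 0.12]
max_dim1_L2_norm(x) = 0.25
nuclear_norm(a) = 0.04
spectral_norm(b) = 0.16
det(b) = 0.00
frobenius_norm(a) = 0.03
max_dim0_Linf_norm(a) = 0.02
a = b @ x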